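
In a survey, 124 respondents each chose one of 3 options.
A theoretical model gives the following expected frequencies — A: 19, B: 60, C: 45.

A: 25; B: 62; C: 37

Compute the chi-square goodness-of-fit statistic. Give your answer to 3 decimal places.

χ² = (25−19)²/19 + (62−60)²/60 + (37−45)²/45
   = 1.8947 + 0.0667 + 1.4222
Sum = 3.384

3.384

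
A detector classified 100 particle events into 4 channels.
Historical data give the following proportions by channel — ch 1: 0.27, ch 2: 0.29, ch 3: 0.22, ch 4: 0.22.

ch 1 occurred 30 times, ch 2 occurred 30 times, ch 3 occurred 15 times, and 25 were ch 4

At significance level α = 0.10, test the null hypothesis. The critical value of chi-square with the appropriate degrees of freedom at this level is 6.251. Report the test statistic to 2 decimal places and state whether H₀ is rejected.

Expected counts E_i = n·p_i: 100×0.27 = 27, 100×0.29 = 29, 100×0.22 = 22, 100×0.22 = 22.
ch 1: (30 − 27)²/27 = 9/27 = 0.333
ch 2: (30 − 29)²/29 = 1/29 = 0.034
ch 3: (15 − 22)²/22 = 49/22 = 2.227
ch 4: (25 − 22)²/22 = 9/22 = 0.409
Sum = 3.00
df = 3. Since 3.00 < 6.251, we do not reject H₀.

3.00; do not reject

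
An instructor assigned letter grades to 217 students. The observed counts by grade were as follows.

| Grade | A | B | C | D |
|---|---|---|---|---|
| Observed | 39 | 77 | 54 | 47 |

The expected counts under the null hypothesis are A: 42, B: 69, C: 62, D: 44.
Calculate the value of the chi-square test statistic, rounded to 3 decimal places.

2.379

A: (39 − 42)²/42 = 9/42 = 0.2143
B: (77 − 69)²/69 = 64/69 = 0.9275
C: (54 − 62)²/62 = 64/62 = 1.0323
D: (47 − 44)²/44 = 9/44 = 0.2045
Sum = 2.379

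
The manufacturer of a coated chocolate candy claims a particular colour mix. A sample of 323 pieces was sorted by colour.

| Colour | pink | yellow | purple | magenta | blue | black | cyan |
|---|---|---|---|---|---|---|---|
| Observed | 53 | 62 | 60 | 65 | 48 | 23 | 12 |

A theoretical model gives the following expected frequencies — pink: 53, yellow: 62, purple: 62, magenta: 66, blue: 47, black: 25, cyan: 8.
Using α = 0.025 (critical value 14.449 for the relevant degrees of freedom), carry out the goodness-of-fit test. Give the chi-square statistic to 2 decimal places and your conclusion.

cat          O        E   (O−E)²/E
pink        53       53      0.000
yellow      62       62      0.000
purple      60       62      0.065
magenta     65       66      0.015
blue        48       47      0.021
black       23       25      0.160
cyan        12        8      2.000
Sum = 2.26
df = 6. Since 2.26 < 14.449, we do not reject H₀.

2.26; do not reject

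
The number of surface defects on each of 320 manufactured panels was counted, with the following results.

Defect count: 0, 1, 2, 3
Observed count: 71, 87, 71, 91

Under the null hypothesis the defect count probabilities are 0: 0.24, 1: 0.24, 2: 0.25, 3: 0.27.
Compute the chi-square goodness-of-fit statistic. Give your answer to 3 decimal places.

Expected counts E_i = n·p_i: 320×0.24 = 76.8, 320×0.24 = 76.8, 320×0.25 = 80, 320×0.27 = 86.4.
cat         O        E   (O−E)²/E
0          71     76.8     0.4380
1          87     76.8     1.3547
2          71       80     1.0125
3          91     86.4     0.2449
Sum = 3.050

3.050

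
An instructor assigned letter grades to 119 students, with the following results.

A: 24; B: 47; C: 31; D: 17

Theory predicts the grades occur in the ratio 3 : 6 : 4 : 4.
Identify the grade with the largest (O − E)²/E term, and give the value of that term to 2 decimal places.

D, 4.32

Ratio total = 17. Expected counts: 119×3/17 = 21, 119×6/17 = 42, 119×4/17 = 28, 119×4/17 = 28.
χ² = (24−21)²/21 + (47−42)²/42 + (31−28)²/28 + (17−28)²/28
   = 0.429 + 0.595 + 0.321 + 4.321
The largest term is for D: 4.32.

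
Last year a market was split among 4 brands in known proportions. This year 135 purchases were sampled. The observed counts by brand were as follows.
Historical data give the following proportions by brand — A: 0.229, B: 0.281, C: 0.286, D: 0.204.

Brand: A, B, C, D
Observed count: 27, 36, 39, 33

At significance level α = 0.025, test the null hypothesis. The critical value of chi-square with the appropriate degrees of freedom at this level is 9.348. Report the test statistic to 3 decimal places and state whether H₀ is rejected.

1.681; do not reject

Expected counts E_i = n·p_i: 135×0.229 = 30.915, 135×0.281 = 37.935, 135×0.286 = 38.61, 135×0.204 = 27.54.
A: (27 − 30.915)²/30.915 = 15.327225/30.915 = 0.4958
B: (36 − 37.935)²/37.935 = 3.744225/37.935 = 0.0987
C: (39 − 38.61)²/38.61 = 0.1521/38.61 = 0.0039
D: (33 − 27.54)²/27.54 = 29.8116/27.54 = 1.0825
Sum = 1.681
df = 3. Since 1.681 < 9.348, we do not reject H₀.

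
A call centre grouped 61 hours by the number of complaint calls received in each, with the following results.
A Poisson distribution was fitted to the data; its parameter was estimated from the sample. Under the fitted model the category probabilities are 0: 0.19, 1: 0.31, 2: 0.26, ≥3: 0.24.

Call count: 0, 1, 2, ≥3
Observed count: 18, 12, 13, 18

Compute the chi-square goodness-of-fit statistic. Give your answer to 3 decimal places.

Expected counts E_i = n·p_i: 61×0.19 = 11.59, 61×0.31 = 18.91, 61×0.26 = 15.86, 61×0.24 = 14.64.
χ² = (18−11.59)²/11.59 + (12−18.91)²/18.91 + (13−15.86)²/15.86 + (18−14.64)²/14.64
   = 3.5451 + 2.5250 + 0.5157 + 0.7711
Sum = 7.357

7.357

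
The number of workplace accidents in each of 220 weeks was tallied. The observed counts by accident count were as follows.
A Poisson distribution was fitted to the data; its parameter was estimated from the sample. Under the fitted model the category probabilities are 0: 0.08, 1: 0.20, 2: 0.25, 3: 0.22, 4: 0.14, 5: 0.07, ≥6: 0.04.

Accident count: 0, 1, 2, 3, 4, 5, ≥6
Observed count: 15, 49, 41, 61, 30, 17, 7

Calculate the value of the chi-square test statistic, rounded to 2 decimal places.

8.35

Expected counts E_i = n·p_i: 220×0.08 = 17.6, 220×0.20 = 44, 220×0.25 = 55, 220×0.22 = 48.4, 220×0.14 = 30.8, 220×0.07 = 15.4, 220×0.04 = 8.8.
cat         O        E   (O−E)²/E
0          15     17.6      0.384
1          49       44      0.568
2          41       55      3.564
3          61     48.4      3.280
4          30     30.8      0.021
5          17     15.4      0.166
≥6          7      8.8      0.368
Sum = 8.35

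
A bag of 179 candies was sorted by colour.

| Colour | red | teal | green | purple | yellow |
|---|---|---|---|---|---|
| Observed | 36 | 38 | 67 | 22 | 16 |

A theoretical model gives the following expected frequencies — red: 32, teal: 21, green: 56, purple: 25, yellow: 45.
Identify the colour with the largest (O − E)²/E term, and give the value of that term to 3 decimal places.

yellow, 18.689

cat         O        E   (O−E)²/E
red        36       32     0.5000
teal       38       21    13.7619
green      67       56     2.1607
purple     22       25     0.3600
yellow     16       45    18.6889
The largest term is for yellow: 18.689.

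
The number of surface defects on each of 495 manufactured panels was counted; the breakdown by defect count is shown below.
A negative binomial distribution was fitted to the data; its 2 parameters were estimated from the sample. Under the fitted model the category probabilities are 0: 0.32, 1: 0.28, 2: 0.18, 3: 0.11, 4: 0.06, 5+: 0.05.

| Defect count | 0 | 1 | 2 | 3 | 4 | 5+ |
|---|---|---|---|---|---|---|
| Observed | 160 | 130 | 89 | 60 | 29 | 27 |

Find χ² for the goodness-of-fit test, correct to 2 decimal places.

Expected counts E_i = n·p_i: 495×0.32 = 158.4, 495×0.28 = 138.6, 495×0.18 = 89.1, 495×0.11 = 54.45, 495×0.06 = 29.7, 495×0.05 = 24.75.
0: (160 − 158.4)²/158.4 = 2.56/158.4 = 0.016
1: (130 − 138.6)²/138.6 = 73.96/138.6 = 0.534
2: (89 − 89.1)²/89.1 = 0.01/89.1 = 0.000
3: (60 − 54.45)²/54.45 = 30.8025/54.45 = 0.566
4: (29 − 29.7)²/29.7 = 0.49/29.7 = 0.016
5+: (27 − 24.75)²/24.75 = 5.0625/24.75 = 0.205
Sum = 1.34

1.34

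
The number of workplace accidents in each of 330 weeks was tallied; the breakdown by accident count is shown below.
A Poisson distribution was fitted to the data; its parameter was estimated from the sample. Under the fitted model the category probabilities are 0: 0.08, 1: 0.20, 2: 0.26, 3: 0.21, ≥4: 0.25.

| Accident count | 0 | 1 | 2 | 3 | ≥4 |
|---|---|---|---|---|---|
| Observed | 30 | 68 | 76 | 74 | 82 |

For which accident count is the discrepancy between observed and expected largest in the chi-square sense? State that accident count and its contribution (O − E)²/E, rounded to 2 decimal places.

Expected counts E_i = n·p_i: 330×0.08 = 26.4, 330×0.20 = 66, 330×0.26 = 85.8, 330×0.21 = 69.3, 330×0.25 = 82.5.
χ² = (30−26.4)²/26.4 + (68−66)²/66 + (76−85.8)²/85.8 + (74−69.3)²/69.3 + (82−82.5)²/82.5
   = 0.491 + 0.061 + 1.119 + 0.319 + 0.003
The largest term is for 2: 1.12.

2, 1.12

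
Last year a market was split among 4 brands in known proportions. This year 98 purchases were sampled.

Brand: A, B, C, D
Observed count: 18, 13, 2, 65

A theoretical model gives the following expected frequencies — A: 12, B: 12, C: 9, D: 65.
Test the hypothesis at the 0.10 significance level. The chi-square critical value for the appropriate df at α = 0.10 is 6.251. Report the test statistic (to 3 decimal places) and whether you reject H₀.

χ² = (18−12)²/12 + (13−12)²/12 + (2−9)²/9 + (65−65)²/65
   = 3.0000 + 0.0833 + 5.4444 + 0.0000
Sum = 8.528
df = 3. Since 8.528 > 6.251, we reject H₀.

8.528; reject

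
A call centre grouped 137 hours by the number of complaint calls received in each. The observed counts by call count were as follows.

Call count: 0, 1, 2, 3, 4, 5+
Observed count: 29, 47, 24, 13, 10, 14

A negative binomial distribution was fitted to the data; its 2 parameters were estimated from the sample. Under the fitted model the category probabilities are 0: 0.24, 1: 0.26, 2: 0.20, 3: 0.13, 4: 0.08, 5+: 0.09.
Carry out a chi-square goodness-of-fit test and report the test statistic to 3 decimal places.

6.125

Expected counts E_i = n·p_i: 137×0.24 = 32.88, 137×0.26 = 35.62, 137×0.20 = 27.4, 137×0.13 = 17.81, 137×0.08 = 10.96, 137×0.09 = 12.33.
cat         O        E   (O−E)²/E
0          29    32.88     0.4579
1          47    35.62     3.6357
2          24     27.4     0.4219
3          13    17.81     1.2991
4          10    10.96     0.0841
5+         14    12.33     0.2262
Sum = 6.125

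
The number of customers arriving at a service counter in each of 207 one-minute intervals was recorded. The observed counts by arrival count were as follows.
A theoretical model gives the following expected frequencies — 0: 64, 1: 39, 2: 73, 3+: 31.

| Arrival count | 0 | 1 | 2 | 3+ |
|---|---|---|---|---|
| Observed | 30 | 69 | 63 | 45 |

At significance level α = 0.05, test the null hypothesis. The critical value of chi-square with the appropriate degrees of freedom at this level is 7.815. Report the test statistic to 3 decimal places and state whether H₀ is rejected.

48.832; reject

χ² = (30−64)²/64 + (69−39)²/39 + (63−73)²/73 + (45−31)²/31
   = 18.0625 + 23.0769 + 1.3699 + 6.3226
Sum = 48.832
df = 3. Since 48.832 > 7.815, we reject H₀.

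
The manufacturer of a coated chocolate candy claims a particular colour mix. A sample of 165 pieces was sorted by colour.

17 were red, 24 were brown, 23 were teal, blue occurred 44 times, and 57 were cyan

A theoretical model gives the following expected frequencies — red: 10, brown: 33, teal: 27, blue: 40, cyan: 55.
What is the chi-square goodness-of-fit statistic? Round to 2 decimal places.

cat         O        E   (O−E)²/E
red        17       10      4.900
brown      24       33      2.455
teal       23       27      0.593
blue       44       40      0.400
cyan       57       55      0.073
Sum = 8.42

8.42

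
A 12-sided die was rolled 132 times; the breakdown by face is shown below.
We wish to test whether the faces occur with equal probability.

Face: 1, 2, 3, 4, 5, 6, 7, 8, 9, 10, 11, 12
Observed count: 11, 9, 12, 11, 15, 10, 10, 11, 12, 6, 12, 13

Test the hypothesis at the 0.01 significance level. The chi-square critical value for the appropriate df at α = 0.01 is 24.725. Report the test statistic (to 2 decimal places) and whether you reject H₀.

Expected count for each of the 12 categories: 132/12 = 11.
cat         O        E   (O−E)²/E
1          11       11      0.000
2           9       11      0.364
3          12       11      0.091
4          11       11      0.000
5          15       11      1.455
6          10       11      0.091
7          10       11      0.091
8          11       11      0.000
9          12       11      0.091
10          6       11      2.273
11         12       11      0.091
12         13       11      0.364
Sum = 4.91
df = 11. Since 4.91 < 24.725, we do not reject H₀.

4.91; do not reject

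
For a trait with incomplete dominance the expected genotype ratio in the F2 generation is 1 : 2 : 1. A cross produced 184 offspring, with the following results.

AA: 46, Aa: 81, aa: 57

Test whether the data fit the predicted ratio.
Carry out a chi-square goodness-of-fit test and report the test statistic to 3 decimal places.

Ratio total = 4. Expected counts: 184×1/4 = 46, 184×2/4 = 92, 184×1/4 = 46.
χ² = (46−46)²/46 + (81−92)²/92 + (57−46)²/46
   = 0.0000 + 1.3152 + 2.6304
Sum = 3.946

3.946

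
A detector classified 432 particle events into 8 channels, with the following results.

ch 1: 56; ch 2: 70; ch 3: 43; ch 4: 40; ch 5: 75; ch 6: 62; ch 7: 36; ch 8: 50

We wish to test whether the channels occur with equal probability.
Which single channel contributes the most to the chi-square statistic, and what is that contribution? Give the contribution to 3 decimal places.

Under H₀ each category has probability 1/8, so each expected count is 432/8 = 54.
ch 1: (56 − 54)²/54 = 4/54 = 0.0741
ch 2: (70 − 54)²/54 = 256/54 = 4.7407
ch 3: (43 − 54)²/54 = 121/54 = 2.2407
ch 4: (40 − 54)²/54 = 196/54 = 3.6296
ch 5: (75 − 54)²/54 = 441/54 = 8.1667
ch 6: (62 − 54)²/54 = 64/54 = 1.1852
ch 7: (36 − 54)²/54 = 324/54 = 6.0000
ch 8: (50 − 54)²/54 = 16/54 = 0.2963
The largest term is for ch 5: 8.167.

ch 5, 8.167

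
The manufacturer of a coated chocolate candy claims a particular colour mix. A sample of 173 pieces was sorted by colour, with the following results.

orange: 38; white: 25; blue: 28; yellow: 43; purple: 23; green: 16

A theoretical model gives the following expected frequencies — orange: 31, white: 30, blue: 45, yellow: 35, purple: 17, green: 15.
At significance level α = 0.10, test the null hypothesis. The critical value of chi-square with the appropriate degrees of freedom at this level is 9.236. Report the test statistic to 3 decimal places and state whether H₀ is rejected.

orange: (38 − 31)²/31 = 49/31 = 1.5806
white: (25 − 30)²/30 = 25/30 = 0.8333
blue: (28 − 45)²/45 = 289/45 = 6.4222
yellow: (43 − 35)²/35 = 64/35 = 1.8286
purple: (23 − 17)²/17 = 36/17 = 2.1176
green: (16 − 15)²/15 = 1/15 = 0.0667
Sum = 12.849
df = 5. Since 12.849 > 9.236, we reject H₀.

12.849; reject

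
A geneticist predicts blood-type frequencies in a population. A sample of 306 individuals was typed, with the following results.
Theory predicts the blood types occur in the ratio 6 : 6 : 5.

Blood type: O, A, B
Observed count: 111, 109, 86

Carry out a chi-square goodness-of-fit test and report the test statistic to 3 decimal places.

0.270

Ratio total = 17. Expected counts: 306×6/17 = 108, 306×6/17 = 108, 306×5/17 = 90.
χ² = (111−108)²/108 + (109−108)²/108 + (86−90)²/90
   = 0.0833 + 0.0093 + 0.1778
Sum = 0.270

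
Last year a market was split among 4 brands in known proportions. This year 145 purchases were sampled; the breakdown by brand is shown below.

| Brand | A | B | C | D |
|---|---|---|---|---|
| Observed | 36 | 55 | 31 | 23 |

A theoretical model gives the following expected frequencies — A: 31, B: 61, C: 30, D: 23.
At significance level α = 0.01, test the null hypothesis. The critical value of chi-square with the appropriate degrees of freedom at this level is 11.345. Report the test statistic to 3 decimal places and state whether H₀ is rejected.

cat         O        E   (O−E)²/E
A          36       31     0.8065
B          55       61     0.5902
C          31       30     0.0333
D          23       23     0.0000
Sum = 1.430
df = 3. Since 1.430 < 11.345, we do not reject H₀.

1.430; do not reject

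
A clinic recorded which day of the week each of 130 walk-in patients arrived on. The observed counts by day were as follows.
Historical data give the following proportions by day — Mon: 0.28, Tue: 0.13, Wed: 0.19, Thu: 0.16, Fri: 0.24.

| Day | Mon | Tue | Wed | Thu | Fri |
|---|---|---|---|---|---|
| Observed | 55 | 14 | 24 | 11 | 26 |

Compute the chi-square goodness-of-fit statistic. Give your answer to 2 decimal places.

15.51

Expected counts E_i = n·p_i: 130×0.28 = 36.4, 130×0.13 = 16.9, 130×0.19 = 24.7, 130×0.16 = 20.8, 130×0.24 = 31.2.
Mon: (55 − 36.4)²/36.4 = 345.96/36.4 = 9.504
Tue: (14 − 16.9)²/16.9 = 8.41/16.9 = 0.498
Wed: (24 − 24.7)²/24.7 = 0.49/24.7 = 0.020
Thu: (11 − 20.8)²/20.8 = 96.04/20.8 = 4.617
Fri: (26 − 31.2)²/31.2 = 27.04/31.2 = 0.867
Sum = 15.51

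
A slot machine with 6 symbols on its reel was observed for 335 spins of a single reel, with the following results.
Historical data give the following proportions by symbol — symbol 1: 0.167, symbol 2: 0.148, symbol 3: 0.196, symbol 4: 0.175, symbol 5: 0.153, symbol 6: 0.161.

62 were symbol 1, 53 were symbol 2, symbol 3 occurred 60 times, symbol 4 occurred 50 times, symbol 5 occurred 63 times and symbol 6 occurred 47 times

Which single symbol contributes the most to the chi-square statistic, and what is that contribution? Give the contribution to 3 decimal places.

symbol 5, 2.691

Expected counts E_i = n·p_i: 335×0.167 = 55.945, 335×0.148 = 49.58, 335×0.196 = 65.66, 335×0.175 = 58.625, 335×0.153 = 51.255, 335×0.161 = 53.935.
symbol 1: (62 − 55.945)²/55.945 = 36.663025/55.945 = 0.6553
symbol 2: (53 − 49.58)²/49.58 = 11.6964/49.58 = 0.2359
symbol 3: (60 − 65.66)²/65.66 = 32.0356/65.66 = 0.4879
symbol 4: (50 − 58.625)²/58.625 = 74.390625/58.625 = 1.2689
symbol 5: (63 − 51.255)²/51.255 = 137.945025/51.255 = 2.6913
symbol 6: (47 − 53.935)²/53.935 = 48.094225/53.935 = 0.8917
The largest term is for symbol 5: 2.691.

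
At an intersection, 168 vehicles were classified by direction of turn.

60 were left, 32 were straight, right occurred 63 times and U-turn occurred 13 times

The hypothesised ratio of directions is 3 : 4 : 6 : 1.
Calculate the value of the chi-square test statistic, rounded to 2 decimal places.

22.54

Ratio total = 14. Expected counts: 168×3/14 = 36, 168×4/14 = 48, 168×6/14 = 72, 168×1/14 = 12.
χ² = (60−36)²/36 + (32−48)²/48 + (63−72)²/72 + (13−12)²/12
   = 16.000 + 5.333 + 1.125 + 0.083
Sum = 22.54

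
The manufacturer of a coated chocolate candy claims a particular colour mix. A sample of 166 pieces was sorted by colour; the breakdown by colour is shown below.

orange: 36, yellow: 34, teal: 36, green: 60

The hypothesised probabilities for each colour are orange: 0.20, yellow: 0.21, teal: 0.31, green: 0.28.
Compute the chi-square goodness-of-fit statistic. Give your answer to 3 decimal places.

8.835

Expected counts E_i = n·p_i: 166×0.20 = 33.2, 166×0.21 = 34.86, 166×0.31 = 51.46, 166×0.28 = 46.48.
cat         O        E   (O−E)²/E
orange     36     33.2     0.2361
yellow     34    34.86     0.0212
teal       36    51.46     4.6446
green      60    46.48     3.9327
Sum = 8.835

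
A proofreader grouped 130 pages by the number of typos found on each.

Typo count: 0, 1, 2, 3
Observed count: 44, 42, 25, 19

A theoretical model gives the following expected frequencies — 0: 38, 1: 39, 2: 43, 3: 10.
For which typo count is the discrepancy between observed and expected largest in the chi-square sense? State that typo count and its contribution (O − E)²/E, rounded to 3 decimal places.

cat         O        E   (O−E)²/E
0          44       38     0.9474
1          42       39     0.2308
2          25       43     7.5349
3          19       10     8.1000
The largest term is for 3: 8.100.

3, 8.100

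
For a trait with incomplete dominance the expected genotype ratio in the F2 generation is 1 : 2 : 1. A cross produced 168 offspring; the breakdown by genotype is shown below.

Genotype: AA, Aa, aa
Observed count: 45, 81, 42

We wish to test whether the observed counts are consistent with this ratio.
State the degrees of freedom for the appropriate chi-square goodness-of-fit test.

2

There are k = 3 categories and no parameters were estimated from the data, so df = 3 − 1 = 2.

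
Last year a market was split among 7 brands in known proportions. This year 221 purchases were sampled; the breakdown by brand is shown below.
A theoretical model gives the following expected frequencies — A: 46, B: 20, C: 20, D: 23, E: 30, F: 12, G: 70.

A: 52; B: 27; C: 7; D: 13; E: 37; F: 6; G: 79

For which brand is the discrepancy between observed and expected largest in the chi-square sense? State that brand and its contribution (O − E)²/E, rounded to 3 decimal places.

C, 8.450

A: (52 − 46)²/46 = 36/46 = 0.7826
B: (27 − 20)²/20 = 49/20 = 2.4500
C: (7 − 20)²/20 = 169/20 = 8.4500
D: (13 − 23)²/23 = 100/23 = 4.3478
E: (37 − 30)²/30 = 49/30 = 1.6333
F: (6 − 12)²/12 = 36/12 = 3.0000
G: (79 − 70)²/70 = 81/70 = 1.1571
The largest term is for C: 8.450.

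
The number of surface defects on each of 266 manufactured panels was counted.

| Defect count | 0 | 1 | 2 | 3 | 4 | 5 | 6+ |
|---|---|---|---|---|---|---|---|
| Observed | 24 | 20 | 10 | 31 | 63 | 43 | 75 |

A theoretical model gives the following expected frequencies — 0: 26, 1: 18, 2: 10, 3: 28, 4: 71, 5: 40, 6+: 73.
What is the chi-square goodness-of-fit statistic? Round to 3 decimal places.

cat         O        E   (O−E)²/E
0          24       26     0.1538
1          20       18     0.2222
2          10       10     0.0000
3          31       28     0.3214
4          63       71     0.9014
5          43       40     0.2250
6+         75       73     0.0548
Sum = 1.879

1.879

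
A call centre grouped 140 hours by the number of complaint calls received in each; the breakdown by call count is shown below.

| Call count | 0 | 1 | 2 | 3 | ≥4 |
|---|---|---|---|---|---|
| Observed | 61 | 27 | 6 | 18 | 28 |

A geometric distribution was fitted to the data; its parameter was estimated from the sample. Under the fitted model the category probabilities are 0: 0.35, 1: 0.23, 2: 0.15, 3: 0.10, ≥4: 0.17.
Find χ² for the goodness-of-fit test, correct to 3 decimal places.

Expected counts E_i = n·p_i: 140×0.35 = 49, 140×0.23 = 32.2, 140×0.15 = 21, 140×0.10 = 14, 140×0.17 = 23.8.
0: (61 − 49)²/49 = 144/49 = 2.9388
1: (27 − 32.2)²/32.2 = 27.04/32.2 = 0.8398
2: (6 − 21)²/21 = 225/21 = 10.7143
3: (18 − 14)²/14 = 16/14 = 1.1429
≥4: (28 − 23.8)²/23.8 = 17.64/23.8 = 0.7412
Sum = 16.377

16.377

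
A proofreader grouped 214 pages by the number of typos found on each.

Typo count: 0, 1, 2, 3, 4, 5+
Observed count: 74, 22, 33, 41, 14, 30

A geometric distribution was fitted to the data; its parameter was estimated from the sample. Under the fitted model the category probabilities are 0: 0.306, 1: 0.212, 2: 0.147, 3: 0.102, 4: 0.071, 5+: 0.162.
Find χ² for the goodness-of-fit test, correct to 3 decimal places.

30.781

Expected counts E_i = n·p_i: 214×0.306 = 65.484, 214×0.212 = 45.368, 214×0.147 = 31.458, 214×0.102 = 21.828, 214×0.071 = 15.194, 214×0.162 = 34.668.
cat         O        E   (O−E)²/E
0          74   65.484     1.1075
1          22   45.368    12.0363
2          33   31.458     0.0756
3          41   21.828    16.8392
4          14   15.194     0.0938
5+         30   34.668     0.6285
Sum = 30.781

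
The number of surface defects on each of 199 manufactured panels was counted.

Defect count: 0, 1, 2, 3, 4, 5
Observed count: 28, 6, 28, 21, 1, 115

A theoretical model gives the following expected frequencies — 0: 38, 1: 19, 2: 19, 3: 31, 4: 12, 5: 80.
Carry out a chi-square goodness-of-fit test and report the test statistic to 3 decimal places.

44.411

χ² = (28−38)²/38 + (6−19)²/19 + (28−19)²/19 + (21−31)²/31 + (1−12)²/12 + (115−80)²/80
   = 2.6316 + 8.8947 + 4.2632 + 3.2258 + 10.0833 + 15.3125
Sum = 44.411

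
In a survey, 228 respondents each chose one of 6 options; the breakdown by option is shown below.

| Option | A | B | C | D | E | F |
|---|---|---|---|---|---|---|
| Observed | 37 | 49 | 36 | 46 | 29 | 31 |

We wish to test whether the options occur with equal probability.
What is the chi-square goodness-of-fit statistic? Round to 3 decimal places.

Expected count for each of the 6 categories: 228/6 = 38.
A: (37 − 38)²/38 = 1/38 = 0.0263
B: (49 − 38)²/38 = 121/38 = 3.1842
C: (36 − 38)²/38 = 4/38 = 0.1053
D: (46 − 38)²/38 = 64/38 = 1.6842
E: (29 − 38)²/38 = 81/38 = 2.1316
F: (31 − 38)²/38 = 49/38 = 1.2895
Sum = 8.421

8.421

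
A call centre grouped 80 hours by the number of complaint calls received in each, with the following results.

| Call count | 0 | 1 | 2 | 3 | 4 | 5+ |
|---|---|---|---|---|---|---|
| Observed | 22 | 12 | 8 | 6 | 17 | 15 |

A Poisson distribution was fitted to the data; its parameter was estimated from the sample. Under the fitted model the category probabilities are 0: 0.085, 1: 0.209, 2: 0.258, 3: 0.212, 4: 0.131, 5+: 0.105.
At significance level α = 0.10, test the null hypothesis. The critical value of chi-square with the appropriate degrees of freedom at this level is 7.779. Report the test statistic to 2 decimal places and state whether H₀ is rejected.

59.37; reject

Expected counts E_i = n·p_i: 80×0.085 = 6.8, 80×0.209 = 16.72, 80×0.258 = 20.64, 80×0.212 = 16.96, 80×0.131 = 10.48, 80×0.105 = 8.4.
χ² = (22−6.8)²/6.8 + (12−16.72)²/16.72 + (8−20.64)²/20.64 + (6−16.96)²/16.96 + (17−10.48)²/10.48 + (15−8.4)²/8.4
   = 33.976 + 1.332 + 7.741 + 7.083 + 4.056 + 5.186
Sum = 59.37
df = 4. Since 59.37 > 7.779, we reject H₀.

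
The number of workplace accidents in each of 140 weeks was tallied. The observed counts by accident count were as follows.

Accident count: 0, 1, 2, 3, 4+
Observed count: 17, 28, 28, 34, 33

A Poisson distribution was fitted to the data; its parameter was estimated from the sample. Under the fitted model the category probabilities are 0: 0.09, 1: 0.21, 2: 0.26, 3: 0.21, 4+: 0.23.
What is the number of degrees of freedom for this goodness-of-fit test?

3

There are k = 5 categories and 1 parameter estimated from the data, so df = 5 − 1 − 1 = 3.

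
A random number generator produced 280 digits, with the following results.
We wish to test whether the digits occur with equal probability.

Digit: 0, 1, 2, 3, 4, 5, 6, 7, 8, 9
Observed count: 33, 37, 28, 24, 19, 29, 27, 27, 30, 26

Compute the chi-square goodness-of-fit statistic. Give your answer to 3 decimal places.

Under H₀ each category has probability 1/10, so each expected count is 280/10 = 28.
cat         O        E   (O−E)²/E
0          33       28     0.8929
1          37       28     2.8929
2          28       28     0.0000
3          24       28     0.5714
4          19       28     2.8929
5          29       28     0.0357
6          27       28     0.0357
7          27       28     0.0357
8          30       28     0.1429
9          26       28     0.1429
Sum = 7.643

7.643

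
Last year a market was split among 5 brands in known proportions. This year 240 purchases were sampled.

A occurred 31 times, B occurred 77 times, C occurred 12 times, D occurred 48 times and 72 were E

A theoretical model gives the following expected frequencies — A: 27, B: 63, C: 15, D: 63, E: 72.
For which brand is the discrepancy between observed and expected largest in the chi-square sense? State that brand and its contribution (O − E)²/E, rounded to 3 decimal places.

D, 3.571

cat         O        E   (O−E)²/E
A          31       27     0.5926
B          77       63     3.1111
C          12       15     0.6000
D          48       63     3.5714
E          72       72     0.0000
The largest term is for D: 3.571.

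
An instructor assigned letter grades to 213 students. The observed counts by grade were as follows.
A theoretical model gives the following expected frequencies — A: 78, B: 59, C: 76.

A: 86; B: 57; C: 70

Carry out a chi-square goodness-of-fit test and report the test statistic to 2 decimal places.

cat         O        E   (O−E)²/E
A          86       78      0.821
B          57       59      0.068
C          70       76      0.474
Sum = 1.36

1.36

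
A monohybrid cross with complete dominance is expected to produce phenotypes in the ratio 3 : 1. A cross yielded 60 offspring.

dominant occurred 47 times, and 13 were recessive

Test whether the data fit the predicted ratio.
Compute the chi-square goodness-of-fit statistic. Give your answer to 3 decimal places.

0.356

Ratio total = 4. Expected counts: 60×3/4 = 45, 60×1/4 = 15.
χ² = (47−45)²/45 + (13−15)²/15
   = 0.0889 + 0.2667
Sum = 0.356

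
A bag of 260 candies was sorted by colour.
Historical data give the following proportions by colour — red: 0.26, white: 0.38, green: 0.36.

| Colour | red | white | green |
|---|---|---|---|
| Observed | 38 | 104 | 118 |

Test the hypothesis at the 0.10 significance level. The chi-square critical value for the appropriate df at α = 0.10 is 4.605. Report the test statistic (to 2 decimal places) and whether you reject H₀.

Expected counts E_i = n·p_i: 260×0.26 = 67.6, 260×0.38 = 98.8, 260×0.36 = 93.6.
cat         O        E   (O−E)²/E
red        38     67.6     12.961
white     104     98.8      0.274
green     118     93.6      6.361
Sum = 19.60
df = 2. Since 19.60 > 4.605, we reject H₀.

19.60; reject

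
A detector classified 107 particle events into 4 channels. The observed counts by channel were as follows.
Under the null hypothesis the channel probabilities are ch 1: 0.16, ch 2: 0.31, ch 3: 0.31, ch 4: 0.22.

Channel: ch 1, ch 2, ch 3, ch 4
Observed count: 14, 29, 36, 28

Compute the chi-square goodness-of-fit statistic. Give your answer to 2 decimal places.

2.18

Expected counts E_i = n·p_i: 107×0.16 = 17.12, 107×0.31 = 33.17, 107×0.31 = 33.17, 107×0.22 = 23.54.
ch 1: (14 − 17.12)²/17.12 = 9.7344/17.12 = 0.569
ch 2: (29 − 33.17)²/33.17 = 17.3889/33.17 = 0.524
ch 3: (36 − 33.17)²/33.17 = 8.0089/33.17 = 0.241
ch 4: (28 − 23.54)²/23.54 = 19.8916/23.54 = 0.845
Sum = 2.18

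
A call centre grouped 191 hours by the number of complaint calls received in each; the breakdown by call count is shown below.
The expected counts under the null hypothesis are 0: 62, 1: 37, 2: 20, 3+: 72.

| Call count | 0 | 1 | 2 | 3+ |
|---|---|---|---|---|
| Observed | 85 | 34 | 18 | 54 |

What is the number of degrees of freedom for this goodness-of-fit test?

3

There are k = 4 categories and no parameters were estimated from the data, so df = 4 − 1 = 3.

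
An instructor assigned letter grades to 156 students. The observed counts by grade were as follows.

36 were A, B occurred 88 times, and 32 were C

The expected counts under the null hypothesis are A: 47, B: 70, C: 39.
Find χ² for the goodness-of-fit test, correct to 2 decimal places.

cat         O        E   (O−E)²/E
A          36       47      2.574
B          88       70      4.629
C          32       39      1.256
Sum = 8.46

8.46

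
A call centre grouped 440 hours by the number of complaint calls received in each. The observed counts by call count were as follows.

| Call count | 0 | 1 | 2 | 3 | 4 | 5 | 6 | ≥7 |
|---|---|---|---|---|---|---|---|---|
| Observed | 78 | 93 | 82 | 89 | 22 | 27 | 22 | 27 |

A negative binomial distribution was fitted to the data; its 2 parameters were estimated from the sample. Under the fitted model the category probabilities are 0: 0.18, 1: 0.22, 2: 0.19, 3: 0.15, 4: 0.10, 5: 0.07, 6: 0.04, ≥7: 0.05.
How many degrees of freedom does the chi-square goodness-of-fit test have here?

5

There are k = 8 categories and 2 parameters estimated from the data, so df = 8 − 1 − 2 = 5.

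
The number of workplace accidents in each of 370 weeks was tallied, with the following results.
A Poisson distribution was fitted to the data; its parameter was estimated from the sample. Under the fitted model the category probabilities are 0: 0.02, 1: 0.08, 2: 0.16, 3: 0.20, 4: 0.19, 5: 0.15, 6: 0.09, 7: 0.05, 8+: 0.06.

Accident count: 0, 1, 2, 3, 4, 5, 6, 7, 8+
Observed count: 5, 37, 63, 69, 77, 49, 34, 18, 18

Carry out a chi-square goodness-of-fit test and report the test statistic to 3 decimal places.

5.433

Expected counts E_i = n·p_i: 370×0.02 = 7.4, 370×0.08 = 29.6, 370×0.16 = 59.2, 370×0.20 = 74, 370×0.19 = 70.3, 370×0.15 = 55.5, 370×0.09 = 33.3, 370×0.05 = 18.5, 370×0.06 = 22.2.
χ² = (5−7.4)²/7.4 + (37−29.6)²/29.6 + (63−59.2)²/59.2 + (69−74)²/74 + (77−70.3)²/70.3 + (49−55.5)²/55.5 + (34−33.3)²/33.3 + (18−18.5)²/18.5 + (18−22.2)²/22.2
   = 0.7784 + 1.8500 + 0.2439 + 0.3378 + 0.6385 + 0.7613 + 0.0147 + 0.0135 + 0.7946
Sum = 5.433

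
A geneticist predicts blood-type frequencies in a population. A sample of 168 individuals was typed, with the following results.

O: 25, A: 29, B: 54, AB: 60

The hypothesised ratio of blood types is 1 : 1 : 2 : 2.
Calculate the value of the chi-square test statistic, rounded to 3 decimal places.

0.714

Ratio total = 6. Expected counts: 168×1/6 = 28, 168×1/6 = 28, 168×2/6 = 56, 168×2/6 = 56.
cat         O        E   (O−E)²/E
O          25       28     0.3214
A          29       28     0.0357
B          54       56     0.0714
AB         60       56     0.2857
Sum = 0.714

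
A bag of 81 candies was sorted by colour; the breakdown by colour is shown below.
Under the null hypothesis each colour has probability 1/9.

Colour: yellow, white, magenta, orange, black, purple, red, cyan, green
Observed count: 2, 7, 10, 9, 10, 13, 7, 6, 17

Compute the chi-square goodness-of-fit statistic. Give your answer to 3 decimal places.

16.444

Under H₀ each category has probability 1/9, so each expected count is 81/9 = 9.
χ² = (2−9)²/9 + (7−9)²/9 + (10−9)²/9 + (9−9)²/9 + (10−9)²/9 + (13−9)²/9 + (7−9)²/9 + (6−9)²/9 + (17−9)²/9
   = 5.4444 + 0.4444 + 0.1111 + 0.0000 + 0.1111 + 1.7778 + 0.4444 + 1.0000 + 7.1111
Sum = 16.444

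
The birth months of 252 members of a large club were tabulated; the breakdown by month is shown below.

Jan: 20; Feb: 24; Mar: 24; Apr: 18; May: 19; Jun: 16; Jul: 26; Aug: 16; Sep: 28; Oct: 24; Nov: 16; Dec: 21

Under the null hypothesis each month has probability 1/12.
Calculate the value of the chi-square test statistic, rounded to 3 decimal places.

Expected count for each of the 12 categories: 252/12 = 21.
cat         O        E   (O−E)²/E
Jan        20       21     0.0476
Feb        24       21     0.4286
Mar        24       21     0.4286
Apr        18       21     0.4286
May        19       21     0.1905
Jun        16       21     1.1905
Jul        26       21     1.1905
Aug        16       21     1.1905
Sep        28       21     2.3333
Oct        24       21     0.4286
Nov        16       21     1.1905
Dec        21       21     0.0000
Sum = 9.048

9.048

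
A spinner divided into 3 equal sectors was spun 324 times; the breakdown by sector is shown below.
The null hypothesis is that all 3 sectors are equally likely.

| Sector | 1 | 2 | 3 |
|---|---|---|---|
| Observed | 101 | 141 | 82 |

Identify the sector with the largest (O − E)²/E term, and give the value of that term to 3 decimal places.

Expected count for each of the 3 categories: 324/3 = 108.
χ² = (101−108)²/108 + (141−108)²/108 + (82−108)²/108
   = 0.4537 + 10.0833 + 6.2593
The largest term is for 2: 10.083.

2, 10.083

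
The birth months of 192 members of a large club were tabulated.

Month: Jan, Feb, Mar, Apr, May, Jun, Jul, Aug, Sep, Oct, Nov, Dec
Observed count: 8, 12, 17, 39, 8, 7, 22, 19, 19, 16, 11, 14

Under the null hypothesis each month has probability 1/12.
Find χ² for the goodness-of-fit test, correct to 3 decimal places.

Expected count for each of the 12 categories: 192/12 = 16.
Jan: (8 − 16)²/16 = 64/16 = 4.0000
Feb: (12 − 16)²/16 = 16/16 = 1.0000
Mar: (17 − 16)²/16 = 1/16 = 0.0625
Apr: (39 − 16)²/16 = 529/16 = 33.0625
May: (8 − 16)²/16 = 64/16 = 4.0000
Jun: (7 − 16)²/16 = 81/16 = 5.0625
Jul: (22 − 16)²/16 = 36/16 = 2.2500
Aug: (19 − 16)²/16 = 9/16 = 0.5625
Sep: (19 − 16)²/16 = 9/16 = 0.5625
Oct: (16 − 16)²/16 = 0/16 = 0.0000
Nov: (11 − 16)²/16 = 25/16 = 1.5625
Dec: (14 − 16)²/16 = 4/16 = 0.2500
Sum = 52.375

52.375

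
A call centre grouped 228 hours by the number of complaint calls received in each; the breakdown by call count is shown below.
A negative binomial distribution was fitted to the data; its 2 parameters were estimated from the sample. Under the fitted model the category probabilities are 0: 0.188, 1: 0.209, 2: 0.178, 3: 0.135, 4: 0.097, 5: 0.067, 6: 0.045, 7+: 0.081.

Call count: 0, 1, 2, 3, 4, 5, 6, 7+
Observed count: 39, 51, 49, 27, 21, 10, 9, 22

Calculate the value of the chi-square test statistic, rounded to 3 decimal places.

Expected counts E_i = n·p_i: 228×0.188 = 42.864, 228×0.209 = 47.652, 228×0.178 = 40.584, 228×0.135 = 30.78, 228×0.097 = 22.116, 228×0.067 = 15.276, 228×0.045 = 10.26, 228×0.081 = 18.468.
χ² = (39−42.864)²/42.864 + (51−47.652)²/47.652 + (49−40.584)²/40.584 + (27−30.78)²/30.78 + (21−22.116)²/22.116 + (10−15.276)²/15.276 + (9−10.26)²/10.26 + (22−18.468)²/18.468
   = 0.3483 + 0.2352 + 1.7452 + 0.4642 + 0.0563 + 1.8222 + 0.1547 + 0.6755
Sum = 5.502

5.502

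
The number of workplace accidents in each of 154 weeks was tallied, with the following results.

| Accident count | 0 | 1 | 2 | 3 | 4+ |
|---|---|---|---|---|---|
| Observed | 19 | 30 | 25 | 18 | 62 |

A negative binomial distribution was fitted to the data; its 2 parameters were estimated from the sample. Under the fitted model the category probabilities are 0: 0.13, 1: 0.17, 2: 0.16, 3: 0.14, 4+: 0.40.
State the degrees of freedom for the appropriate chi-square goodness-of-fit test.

There are k = 5 categories and 2 parameters estimated from the data, so df = 5 − 1 − 2 = 2.

2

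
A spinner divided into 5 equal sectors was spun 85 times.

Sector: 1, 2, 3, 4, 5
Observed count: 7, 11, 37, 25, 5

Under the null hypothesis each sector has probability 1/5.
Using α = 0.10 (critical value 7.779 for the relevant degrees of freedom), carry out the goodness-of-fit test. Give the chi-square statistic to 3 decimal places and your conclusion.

43.765; reject

Expected count for each of the 5 categories: 85/5 = 17.
cat         O        E   (O−E)²/E
1           7       17     5.8824
2          11       17     2.1176
3          37       17    23.5294
4          25       17     3.7647
5           5       17     8.4706
Sum = 43.765
df = 4. Since 43.765 > 7.779, we reject H₀.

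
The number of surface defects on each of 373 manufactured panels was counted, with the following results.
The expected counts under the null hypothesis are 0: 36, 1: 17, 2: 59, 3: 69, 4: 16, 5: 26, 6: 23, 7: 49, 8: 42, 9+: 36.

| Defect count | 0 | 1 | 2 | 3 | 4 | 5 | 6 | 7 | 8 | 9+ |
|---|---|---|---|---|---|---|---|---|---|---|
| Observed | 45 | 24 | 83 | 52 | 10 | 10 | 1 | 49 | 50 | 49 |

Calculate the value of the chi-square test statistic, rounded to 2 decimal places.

χ² = (45−36)²/36 + (24−17)²/17 + (83−59)²/59 + (52−69)²/69 + (10−16)²/16 + (10−26)²/26 + (1−23)²/23 + (49−49)²/49 + (50−42)²/42 + (49−36)²/36
   = 2.250 + 2.882 + 9.763 + 4.188 + 2.250 + 9.846 + 21.043 + 0.000 + 1.524 + 4.694
Sum = 58.44

58.44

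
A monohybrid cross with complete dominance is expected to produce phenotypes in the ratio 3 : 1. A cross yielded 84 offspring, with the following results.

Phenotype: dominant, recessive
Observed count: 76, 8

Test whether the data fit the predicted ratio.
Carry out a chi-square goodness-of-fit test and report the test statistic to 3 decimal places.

Ratio total = 4. Expected counts: 84×3/4 = 63, 84×1/4 = 21.
dominant: (76 − 63)²/63 = 169/63 = 2.6825
recessive: (8 − 21)²/21 = 169/21 = 8.0476
Sum = 10.730

10.730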